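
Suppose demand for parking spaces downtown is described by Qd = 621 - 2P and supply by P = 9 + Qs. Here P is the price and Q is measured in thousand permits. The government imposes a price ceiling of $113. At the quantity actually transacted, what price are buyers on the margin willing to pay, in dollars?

Rearranging supply gives Qs = P - 9. In a free market, 621 - 2P = P - 9 gives the equilibrium P* = 210, Q* = 201.
Since 113 < 210, the ceiling is binding.
At P = 113: Qd = 621 - 2·113 = 395 and Qs = 113 - 9 = 104.
Only 104 units reach the market. On the demand curve, the marginal buyer's willingness to pay at Q = 104 is (621 - 104)/2 = 258.5.

258.5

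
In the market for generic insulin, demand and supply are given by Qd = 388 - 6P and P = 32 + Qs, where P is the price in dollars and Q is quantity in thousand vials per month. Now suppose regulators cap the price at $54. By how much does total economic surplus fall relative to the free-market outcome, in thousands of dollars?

Rearranging supply gives Qs = P - 32. Without the control the market clears where 388 - 6P = P - 32, i.e. P* = 60 and Q* = 28.
The ceiling of 54 is below the equilibrium price 60, so it binds.
At P = 54: Qd = 388 - 6·54 = 64 and Qs = 54 - 32 = 22.
Quantity traded falls to 22. At Q = 22 the demand price is (388 - 22)/6 = 61 and the supply price is 32 + 22 = 54.
Deadweight loss = ½ · (61 - 54) · (28 - 22) = ½ · 7 · 6 = 21.

21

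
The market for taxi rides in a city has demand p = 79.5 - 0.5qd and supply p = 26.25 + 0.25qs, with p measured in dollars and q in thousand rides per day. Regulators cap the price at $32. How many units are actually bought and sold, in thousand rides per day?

23

Rearranging demand gives qd = 159 - 2p; rearranging supply gives qs = 4p - 105. Without the control the market clears where 159 - 2p = 4p - 105, i.e. p* = 44 and q* = 71.
Because the ceiling (32) lies below the market-clearing price, it is binding.
At p = 32: qd = 159 - 2·32 = 95 and qs = 4·32 - 105 = 23.
The quantity actually transacted is the short side, supply: 23.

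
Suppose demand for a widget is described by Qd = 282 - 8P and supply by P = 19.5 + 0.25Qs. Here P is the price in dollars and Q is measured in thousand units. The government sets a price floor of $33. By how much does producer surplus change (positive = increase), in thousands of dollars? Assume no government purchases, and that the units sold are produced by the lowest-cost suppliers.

-18

Rearranging supply gives Qs = 4P - 78. Setting quantity demanded equal to quantity supplied, 282 - 8P = 4P - 78, gives P* = 30 and Q* = 42.
The floor of 33 is above the equilibrium price 30, so it binds.
At P = 33: Qd = 282 - 8·33 = 18 and Qs = 4·33 - 78 = 54.
Producer surplus without the control is ½ · (30 - 19.5) · 42 = 220.5.
With the floor, 18 units are sold at 33. The supply price at Q = 18 is 24, so PS = ½ · [(33 - 19.5) + (33 - 24)] · 18 = 202.5.
Change in producer surplus = 202.5 - 220.5 = -18.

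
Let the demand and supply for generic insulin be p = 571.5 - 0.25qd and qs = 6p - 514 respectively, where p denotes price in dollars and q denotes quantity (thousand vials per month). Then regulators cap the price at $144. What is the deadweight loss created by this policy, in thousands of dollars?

138720

Rearranging demand gives qd = 2286 - 4p. Setting quantity demanded equal to quantity supplied, 2286 - 4p = 6p - 514, gives p* = 280 and q* = 1166.
Since 144 < 280, the ceiling is binding.
At p = 144: qd = 2286 - 4·144 = 1710 and qs = 6·144 - 514 = 350.
Quantity traded falls to 350. At q = 350 the demand price is (2286 - 350)/4 = 484 and the supply price is (514 + 350)/6 = 144.
Deadweight loss = ½ · (484 - 144) · (1166 - 350) = ½ · 340 · 816 = 138720.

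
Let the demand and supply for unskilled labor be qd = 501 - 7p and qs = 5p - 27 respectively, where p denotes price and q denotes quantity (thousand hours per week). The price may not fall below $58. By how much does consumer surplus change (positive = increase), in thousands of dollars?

-2016

Equilibrium: 501 - 7p = 5p - 27, so 528 = 12p and p* = 44, q* = 193.
Since 58 > 44, the floor is binding.
At p = 58: qd = 501 - 7·58 = 95 and qs = 5·58 - 27 = 263.
Consumer surplus without the control is ½ · (501/7 - 44) · 193 = 37249/14.
With the floor, consumers buy 95 units at 58, so CS = ½ · (501/7 - 58) · 95 = 9025/14.
Change in consumer surplus = 9025/14 - 37249/14 = -2016.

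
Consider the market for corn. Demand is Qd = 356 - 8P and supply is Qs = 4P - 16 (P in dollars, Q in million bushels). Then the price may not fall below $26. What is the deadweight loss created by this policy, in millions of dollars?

0

Without the control the market clears where 356 - 8P = 4P - 16, i.e. P* = 31 and Q* = 108.
Since 26 is below P* = 31, the floor does not bind and the free-market outcome prevails.
Since the control does not bind, no trades are prevented and deadweight loss is zero.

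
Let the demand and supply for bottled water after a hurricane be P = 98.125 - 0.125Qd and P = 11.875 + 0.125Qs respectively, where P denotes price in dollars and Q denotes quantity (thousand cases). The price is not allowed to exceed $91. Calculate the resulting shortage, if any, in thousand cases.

Rearranging demand gives Qd = 785 - 8P; rearranging supply gives Qs = 8P - 95. Setting quantity demanded equal to quantity supplied, 785 - 8P = 8P - 95, gives P* = 55 and Q* = 345.
Since 91 is above P* = 55, the ceiling does not bind and the free-market outcome prevails.
Since the control does not bind, there is no shortage.

0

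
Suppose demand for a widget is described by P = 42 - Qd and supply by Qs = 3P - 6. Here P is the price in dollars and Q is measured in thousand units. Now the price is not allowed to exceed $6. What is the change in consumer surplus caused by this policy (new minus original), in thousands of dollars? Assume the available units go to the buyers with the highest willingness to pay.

Rearranging demand gives Qd = 42 - P. Without the control the market clears where 42 - P = 3P - 6, i.e. P* = 12 and Q* = 30.
Because the ceiling (6) lies below the market-clearing price, it is binding.
At P = 6: Qd = 42 - 6 = 36 and Qs = 3·6 - 6 = 12.
Consumer surplus without the control is ½ · (42 - 12) · 30 = 450.
With the ceiling, 12 units are sold at 6 (assume they go to the highest-value buyers). The demand price at Q = 12 is 30, so CS = ½ · [(42 - 6) + (30 - 6)] · 12 = 360.
Change in consumer surplus = 360 - 450 = -90.

-90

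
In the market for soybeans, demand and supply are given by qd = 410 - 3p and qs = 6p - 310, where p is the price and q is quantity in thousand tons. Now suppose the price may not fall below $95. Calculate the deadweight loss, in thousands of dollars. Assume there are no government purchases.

Equilibrium: 410 - 3p = 6p - 310, so 720 = 9p and p* = 80, q* = 170.
Since 95 > 80, the floor is binding.
At p = 95: qd = 410 - 3·95 = 125 and qs = 6·95 - 310 = 260.
Quantity traded falls to 125. At q = 125 the demand price is (410 - 125)/3 = 95 and the supply price is (310 + 125)/6 = 72.5.
Deadweight loss = ½ · (95 - 72.5) · (170 - 125) = ½ · 22.5 · 45 = 506.25.

506.25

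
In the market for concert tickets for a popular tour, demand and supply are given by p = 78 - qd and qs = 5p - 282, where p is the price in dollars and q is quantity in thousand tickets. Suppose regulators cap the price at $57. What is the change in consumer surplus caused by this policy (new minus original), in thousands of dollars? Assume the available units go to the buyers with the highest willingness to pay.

-103.5

Rearranging demand gives qd = 78 - p. Equilibrium: 78 - p = 5p - 282, so 360 = 6p and p* = 60, q* = 18.
The ceiling of 57 is below the equilibrium price 60, so it binds.
At p = 57: qd = 78 - 57 = 21 and qs = 5·57 - 282 = 3.
Consumer surplus without the control is ½ · (78 - 60) · 18 = 162.
With the ceiling, 3 units are sold at 57 (assume they go to the highest-value buyers). The demand price at q = 3 is 75, so CS = ½ · [(78 - 57) + (75 - 57)] · 3 = 58.5.
Change in consumer surplus = 58.5 - 162 = -103.5.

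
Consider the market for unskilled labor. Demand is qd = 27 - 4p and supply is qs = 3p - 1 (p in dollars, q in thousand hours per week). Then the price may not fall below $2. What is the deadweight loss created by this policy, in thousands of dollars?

0

Equilibrium: 27 - 4p = 3p - 1, so 28 = 7p and p* = 4, q* = 11.
Since 2 is below p* = 4, the floor does not bind and the free-market outcome prevails.
Since the control does not bind, no trades are prevented and deadweight loss is zero.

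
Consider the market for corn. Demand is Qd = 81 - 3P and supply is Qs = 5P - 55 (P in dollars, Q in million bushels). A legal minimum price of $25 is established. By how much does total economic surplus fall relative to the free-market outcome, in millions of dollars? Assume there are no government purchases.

153.6

In a free market, 81 - 3P = 5P - 55 gives the equilibrium P* = 17, Q* = 30.
Because the floor (25) lies above the market-clearing price, it is binding.
At P = 25: Qd = 81 - 3·25 = 6 and Qs = 5·25 - 55 = 70.
Quantity traded falls to 6. At Q = 6 the demand price is (81 - 6)/3 = 25 and the supply price is (55 + 6)/5 = 12.2.
Deadweight loss = ½ · (25 - 12.2) · (30 - 6) = ½ · 12.8 · 24 = 153.6.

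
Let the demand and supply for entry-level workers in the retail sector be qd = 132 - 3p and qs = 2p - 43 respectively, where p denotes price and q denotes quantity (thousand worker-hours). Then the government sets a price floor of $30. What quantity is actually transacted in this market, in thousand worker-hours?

In a free market, 132 - 3p = 2p - 43 gives the equilibrium p* = 35, q* = 27.
The floor of 30 is below the equilibrium price 35, so it is not binding; the market clears at p* = 35, q* = 27.

27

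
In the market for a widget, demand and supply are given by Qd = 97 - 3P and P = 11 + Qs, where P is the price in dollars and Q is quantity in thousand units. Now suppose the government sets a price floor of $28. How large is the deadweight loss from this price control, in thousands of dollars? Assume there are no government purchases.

Rearranging supply gives Qs = P - 11. Equilibrium: 97 - 3P = P - 11, so 108 = 4P and P* = 27, Q* = 16.
The floor of 28 is above the equilibrium price 27, so it binds.
At P = 28: Qd = 97 - 3·28 = 13 and Qs = 28 - 11 = 17.
Quantity traded falls to 13. At Q = 13 the demand price is (97 - 13)/3 = 28 and the supply price is 11 + 13 = 24.
Deadweight loss = ½ · (28 - 24) · (16 - 13) = ½ · 4 · 3 = 6.

6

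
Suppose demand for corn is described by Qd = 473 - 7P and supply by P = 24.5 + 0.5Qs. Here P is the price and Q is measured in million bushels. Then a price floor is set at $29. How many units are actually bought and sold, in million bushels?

Rearranging supply gives Qs = 2P - 49. Equilibrium: 473 - 7P = 2P - 49, so 522 = 9P and P* = 58, Q* = 67.
The floor of 29 is below the equilibrium price 58, so it is not binding; the market clears at P* = 58, Q* = 67.

67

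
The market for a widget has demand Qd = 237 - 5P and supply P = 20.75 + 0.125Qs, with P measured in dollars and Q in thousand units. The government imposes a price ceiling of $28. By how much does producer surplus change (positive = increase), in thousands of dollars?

-210

Rearranging supply gives Qs = 8P - 166. Without the control the market clears where 237 - 5P = 8P - 166, i.e. P* = 31 and Q* = 82.
The ceiling of 28 is below the equilibrium price 31, so it binds.
At P = 28: Qd = 237 - 5·28 = 97 and Qs = 8·28 - 166 = 58.
Producer surplus without the control is ½ · (31 - 20.75) · 82 = 420.25.
With the ceiling, producers sell 58 units at 28, so PS = ½ · (28 - 20.75) · 58 = 210.25.
Change in producer surplus = 210.25 - 420.25 = -210.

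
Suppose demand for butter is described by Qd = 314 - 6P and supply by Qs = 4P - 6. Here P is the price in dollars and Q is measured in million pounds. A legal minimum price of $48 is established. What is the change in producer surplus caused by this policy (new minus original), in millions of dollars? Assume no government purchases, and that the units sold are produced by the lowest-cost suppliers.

In a free market, 314 - 6P = 4P - 6 gives the equilibrium P* = 32, Q* = 122.
The floor of 48 is above the equilibrium price 32, so it binds.
At P = 48: Qd = 314 - 6·48 = 26 and Qs = 4·48 - 6 = 186.
Producer surplus without the control is ½ · (32 - 1.5) · 122 = 1860.5.
With the floor, 26 units are sold at 48. The supply price at Q = 26 is 8, so PS = ½ · [(48 - 1.5) + (48 - 8)] · 26 = 1124.5.
Change in producer surplus = 1124.5 - 1860.5 = -736.

-736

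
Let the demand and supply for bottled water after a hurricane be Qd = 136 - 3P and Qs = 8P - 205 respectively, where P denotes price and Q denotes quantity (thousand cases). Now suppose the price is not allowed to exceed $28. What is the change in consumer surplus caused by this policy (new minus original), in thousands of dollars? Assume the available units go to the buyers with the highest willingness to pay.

-39

Setting quantity demanded equal to quantity supplied, 136 - 3P = 8P - 205, gives P* = 31 and Q* = 43.
Since 28 < 31, the ceiling is binding.
At P = 28: Qd = 136 - 3·28 = 52 and Qs = 8·28 - 205 = 19.
Consumer surplus without the control is ½ · (136/3 - 31) · 43 = 1849/6.
With the ceiling, 19 units are sold at 28 (assume they go to the highest-value buyers). The demand price at Q = 19 is 39, so CS = ½ · [(136/3 - 28) + (39 - 28)] · 19 = 1615/6.
Change in consumer surplus = 1615/6 - 1849/6 = -39.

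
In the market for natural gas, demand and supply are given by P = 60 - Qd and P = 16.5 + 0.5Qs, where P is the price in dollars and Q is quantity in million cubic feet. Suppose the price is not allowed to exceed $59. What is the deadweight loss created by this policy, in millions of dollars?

0

Rearranging demand gives Qd = 60 - P; rearranging supply gives Qs = 2P - 33. Setting quantity demanded equal to quantity supplied, 60 - P = 2P - 33, gives P* = 31 and Q* = 29.
Since 59 is above P* = 31, the ceiling does not bind and the free-market outcome prevails.
Since the control does not bind, no trades are prevented and deadweight loss is zero.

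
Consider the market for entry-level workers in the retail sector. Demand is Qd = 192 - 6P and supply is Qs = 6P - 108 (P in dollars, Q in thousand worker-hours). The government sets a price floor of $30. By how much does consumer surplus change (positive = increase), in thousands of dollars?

-135

Without the control the market clears where 192 - 6P = 6P - 108, i.e. P* = 25 and Q* = 42.
Because the floor (30) lies above the market-clearing price, it is binding.
At P = 30: Qd = 192 - 6·30 = 12 and Qs = 6·30 - 108 = 72.
Consumer surplus without the control is ½ · (32 - 25) · 42 = 147.
With the floor, consumers buy 12 units at 30, so CS = ½ · (32 - 30) · 12 = 12.
Change in consumer surplus = 12 - 147 = -135.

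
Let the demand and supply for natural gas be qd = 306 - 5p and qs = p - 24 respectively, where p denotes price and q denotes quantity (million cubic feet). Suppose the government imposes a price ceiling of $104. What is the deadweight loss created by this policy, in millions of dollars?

In a free market, 306 - 5p = p - 24 gives the equilibrium p* = 55, q* = 31.
The ceiling of 104 is above the equilibrium price 55, so it is not binding; the market clears at p* = 55, q* = 31.
Since the control does not bind, no trades are prevented and deadweight loss is zero.

0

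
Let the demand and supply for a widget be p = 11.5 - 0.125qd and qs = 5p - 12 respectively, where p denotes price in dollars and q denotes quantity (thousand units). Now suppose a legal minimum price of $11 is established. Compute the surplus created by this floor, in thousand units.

39

Rearranging demand gives qd = 92 - 8p. Equilibrium: 92 - 8p = 5p - 12, so 104 = 13p and p* = 8, q* = 28.
Because the floor (11) lies above the market-clearing price, it is binding.
At p = 11: qd = 92 - 8·11 = 4 and qs = 5·11 - 12 = 43.
Surplus = qs - qd = 43 - 4 = 39.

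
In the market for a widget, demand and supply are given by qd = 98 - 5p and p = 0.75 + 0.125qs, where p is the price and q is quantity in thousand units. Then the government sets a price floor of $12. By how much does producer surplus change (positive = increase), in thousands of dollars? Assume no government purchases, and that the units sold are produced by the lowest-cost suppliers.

Rearranging supply gives qs = 8p - 6. Equilibrium: 98 - 5p = 8p - 6, so 104 = 13p and p* = 8, q* = 58.
The floor of 12 is above the equilibrium price 8, so it binds.
At p = 12: qd = 98 - 5·12 = 38 and qs = 8·12 - 6 = 90.
Producer surplus without the control is ½ · (8 - 0.75) · 58 = 210.25.
With the floor, 38 units are sold at 12. The supply price at q = 38 is 5.5, so PS = ½ · [(12 - 0.75) + (12 - 5.5)] · 38 = 337.25.
Change in producer surplus = 337.25 - 210.25 = 127.

127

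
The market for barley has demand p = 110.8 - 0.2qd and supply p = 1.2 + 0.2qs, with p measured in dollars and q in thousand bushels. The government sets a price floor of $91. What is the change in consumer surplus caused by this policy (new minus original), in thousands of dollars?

Rearranging demand gives qd = 554 - 5p; rearranging supply gives qs = 5p - 6. In a free market, 554 - 5p = 5p - 6 gives the equilibrium p* = 56, q* = 274.
The floor of 91 is above the equilibrium price 56, so it binds.
At p = 91: qd = 554 - 5·91 = 99 and qs = 5·91 - 6 = 449.
Consumer surplus without the control is ½ · (110.8 - 56) · 274 = 7507.6.
With the floor, consumers buy 99 units at 91, so CS = ½ · (110.8 - 91) · 99 = 980.1.
Change in consumer surplus = 980.1 - 7507.6 = -6527.5.

-6527.5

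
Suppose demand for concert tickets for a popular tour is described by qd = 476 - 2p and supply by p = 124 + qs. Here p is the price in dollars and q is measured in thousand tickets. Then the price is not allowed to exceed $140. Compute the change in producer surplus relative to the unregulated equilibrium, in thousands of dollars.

-2760

Rearranging supply gives qs = p - 124. In a free market, 476 - 2p = p - 124 gives the equilibrium p* = 200, q* = 76.
The ceiling of 140 is below the equilibrium price 200, so it binds.
At p = 140: qd = 476 - 2·140 = 196 and qs = 140 - 124 = 16.
Producer surplus without the control is ½ · (200 - 124) · 76 = 2888.
With the ceiling, producers sell 16 units at 140, so PS = ½ · (140 - 124) · 16 = 128.
Change in producer surplus = 128 - 2888 = -2760.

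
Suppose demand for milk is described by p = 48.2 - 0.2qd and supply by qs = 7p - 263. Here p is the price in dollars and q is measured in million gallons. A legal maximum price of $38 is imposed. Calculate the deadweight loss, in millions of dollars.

Rearranging demand gives qd = 241 - 5p. Setting quantity demanded equal to quantity supplied, 241 - 5p = 7p - 263, gives p* = 42 and q* = 31.
Since 38 < 42, the ceiling is binding.
At p = 38: qd = 241 - 5·38 = 51 and qs = 7·38 - 263 = 3.
Quantity traded falls to 3. At q = 3 the demand price is (241 - 3)/5 = 47.6 and the supply price is (263 + 3)/7 = 38.
Deadweight loss = ½ · (47.6 - 38) · (31 - 3) = ½ · 9.6 · 28 = 134.4.

134.4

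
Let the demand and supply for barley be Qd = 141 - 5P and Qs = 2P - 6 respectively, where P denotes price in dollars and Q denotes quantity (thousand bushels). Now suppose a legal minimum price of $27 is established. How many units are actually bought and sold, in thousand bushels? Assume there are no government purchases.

Equilibrium: 141 - 5P = 2P - 6, so 147 = 7P and P* = 21, Q* = 36.
Because the floor (27) lies above the market-clearing price, it is binding.
At P = 27: Qd = 141 - 5·27 = 6 and Qs = 2·27 - 6 = 48.
The quantity actually transacted is the short side, demand: 6.

6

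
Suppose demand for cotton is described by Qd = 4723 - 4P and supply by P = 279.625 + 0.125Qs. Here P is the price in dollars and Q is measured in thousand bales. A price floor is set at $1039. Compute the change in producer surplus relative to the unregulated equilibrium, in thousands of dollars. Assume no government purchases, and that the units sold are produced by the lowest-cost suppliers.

Rearranging supply gives Qs = 8P - 2237. Without the control the market clears where 4723 - 4P = 8P - 2237, i.e. P* = 580 and Q* = 2403.
Since 1039 > 580, the floor is binding.
At P = 1039: Qd = 4723 - 4·1039 = 567 and Qs = 8·1039 - 2237 = 6075.
Producer surplus without the control is ½ · (580 - 279.625) · 2403 = 360900.5625.
With the floor, 567 units are sold at 1039. The supply price at Q = 567 is 350.5, so PS = ½ · [(1039 - 279.625) + (1039 - 350.5)] · 567 = 410472.5625.
Change in producer surplus = 410472.5625 - 360900.5625 = 49572.

49572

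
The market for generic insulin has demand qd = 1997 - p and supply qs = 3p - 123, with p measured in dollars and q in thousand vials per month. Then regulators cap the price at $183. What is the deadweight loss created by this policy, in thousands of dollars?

722454

Equilibrium: 1997 - p = 3p - 123, so 2120 = 4p and p* = 530, q* = 1467.
Since 183 < 530, the ceiling is binding.
At p = 183: qd = 1997 - 183 = 1814 and qs = 3·183 - 123 = 426.
Quantity traded falls to 426. At q = 426 the demand price is 1997 - 426 = 1571 and the supply price is (123 + 426)/3 = 183.
Deadweight loss = ½ · (1571 - 183) · (1467 - 426) = ½ · 1388 · 1041 = 722454.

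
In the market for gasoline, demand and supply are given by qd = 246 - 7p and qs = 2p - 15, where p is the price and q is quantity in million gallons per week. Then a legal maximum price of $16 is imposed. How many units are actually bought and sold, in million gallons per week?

Without the control the market clears where 246 - 7p = 2p - 15, i.e. p* = 29 and q* = 43.
Because the ceiling (16) lies below the market-clearing price, it is binding.
At p = 16: qd = 246 - 7·16 = 134 and qs = 2·16 - 15 = 17.
The quantity actually transacted is the short side, supply: 17.

17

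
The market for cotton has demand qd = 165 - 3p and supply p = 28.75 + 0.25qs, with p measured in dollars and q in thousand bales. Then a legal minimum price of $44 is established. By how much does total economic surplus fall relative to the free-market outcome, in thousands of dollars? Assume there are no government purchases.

Rearranging supply gives qs = 4p - 115. Equilibrium: 165 - 3p = 4p - 115, so 280 = 7p and p* = 40, q* = 45.
The floor of 44 is above the equilibrium price 40, so it binds.
At p = 44: qd = 165 - 3·44 = 33 and qs = 4·44 - 115 = 61.
Quantity traded falls to 33. At q = 33 the demand price is (165 - 33)/3 = 44 and the supply price is (115 + 33)/4 = 37.
Deadweight loss = ½ · (44 - 37) · (45 - 33) = ½ · 7 · 12 = 42.

42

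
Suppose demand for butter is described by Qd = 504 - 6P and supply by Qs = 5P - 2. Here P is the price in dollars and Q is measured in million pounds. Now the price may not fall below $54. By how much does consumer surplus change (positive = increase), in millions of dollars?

-1632

Equilibrium: 504 - 6P = 5P - 2, so 506 = 11P and P* = 46, Q* = 228.
Because the floor (54) lies above the market-clearing price, it is binding.
At P = 54: Qd = 504 - 6·54 = 180 and Qs = 5·54 - 2 = 268.
Consumer surplus without the control is ½ · (84 - 46) · 228 = 4332.
With the floor, consumers buy 180 units at 54, so CS = ½ · (84 - 54) · 180 = 2700.
Change in consumer surplus = 2700 - 4332 = -1632.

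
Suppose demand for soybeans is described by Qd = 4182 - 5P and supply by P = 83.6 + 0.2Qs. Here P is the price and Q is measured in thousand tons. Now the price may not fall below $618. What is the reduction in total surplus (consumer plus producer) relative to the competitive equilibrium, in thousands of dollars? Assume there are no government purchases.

124820

Rearranging supply gives Qs = 5P - 418. Without the control the market clears where 4182 - 5P = 5P - 418, i.e. P* = 460 and Q* = 1882.
The floor of 618 is above the equilibrium price 460, so it binds.
At P = 618: Qd = 4182 - 5·618 = 1092 and Qs = 5·618 - 418 = 2672.
Quantity traded falls to 1092. At Q = 1092 the demand price is (4182 - 1092)/5 = 618 and the supply price is (418 + 1092)/5 = 302.
Deadweight loss = ½ · (618 - 302) · (1882 - 1092) = ½ · 316 · 790 = 124820.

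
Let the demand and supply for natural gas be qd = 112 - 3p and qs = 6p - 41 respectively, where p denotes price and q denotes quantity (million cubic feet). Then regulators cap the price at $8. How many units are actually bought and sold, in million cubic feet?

7

Without the control the market clears where 112 - 3p = 6p - 41, i.e. p* = 17 and q* = 61.
Since 8 < 17, the ceiling is binding.
At p = 8: qd = 112 - 3·8 = 88 and qs = 6·8 - 41 = 7.
The quantity actually transacted is the short side, supply: 7.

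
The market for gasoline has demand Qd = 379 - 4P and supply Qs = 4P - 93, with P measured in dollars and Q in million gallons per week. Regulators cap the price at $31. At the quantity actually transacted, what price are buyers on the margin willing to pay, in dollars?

Without the control the market clears where 379 - 4P = 4P - 93, i.e. P* = 59 and Q* = 143.
Since 31 < 59, the ceiling is binding.
At P = 31: Qd = 379 - 4·31 = 255 and Qs = 4·31 - 93 = 31.
Only 31 units reach the market. On the demand curve, the marginal buyer's willingness to pay at Q = 31 is (379 - 31)/4 = 87.

87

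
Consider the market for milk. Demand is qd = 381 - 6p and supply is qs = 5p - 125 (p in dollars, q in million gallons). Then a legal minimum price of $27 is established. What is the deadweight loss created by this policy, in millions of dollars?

Setting quantity demanded equal to quantity supplied, 381 - 6p = 5p - 125, gives p* = 46 and q* = 105.
The floor of 27 is below the equilibrium price 46, so it is not binding; the market clears at p* = 46, q* = 105.
Since the control does not bind, no trades are prevented and deadweight loss is zero.

0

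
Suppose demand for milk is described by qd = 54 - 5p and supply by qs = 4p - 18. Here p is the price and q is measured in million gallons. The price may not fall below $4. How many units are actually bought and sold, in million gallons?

14

Equilibrium: 54 - 5p = 4p - 18, so 72 = 9p and p* = 8, q* = 14.
Since 4 is below p* = 8, the floor does not bind and the free-market outcome prevails.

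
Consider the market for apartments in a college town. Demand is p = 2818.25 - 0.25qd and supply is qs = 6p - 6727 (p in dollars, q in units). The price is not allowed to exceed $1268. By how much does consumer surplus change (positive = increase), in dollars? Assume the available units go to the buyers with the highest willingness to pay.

-804916

Rearranging demand gives qd = 11273 - 4p. In a free market, 11273 - 4p = 6p - 6727 gives the equilibrium p* = 1800, q* = 4073.
Since 1268 < 1800, the ceiling is binding.
At p = 1268: qd = 11273 - 4·1268 = 6201 and qs = 6·1268 - 6727 = 881.
Consumer surplus without the control is ½ · (2818.25 - 1800) · 4073 = 2073666.125.
With the ceiling, 881 units are sold at 1268 (assume they go to the highest-value buyers). The demand price at q = 881 is 2598, so CS = ½ · [(2818.25 - 1268) + (2598 - 1268)] · 881 = 1268750.125.
Change in consumer surplus = 1268750.125 - 2073666.125 = -804916.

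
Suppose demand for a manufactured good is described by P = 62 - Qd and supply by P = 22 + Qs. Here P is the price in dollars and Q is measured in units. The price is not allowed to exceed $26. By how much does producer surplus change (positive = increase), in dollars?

-192

Rearranging demand gives Qd = 62 - P; rearranging supply gives Qs = P - 22. Equilibrium: 62 - P = P - 22, so 84 = 2P and P* = 42, Q* = 20.
Because the ceiling (26) lies below the market-clearing price, it is binding.
At P = 26: Qd = 62 - 26 = 36 and Qs = 26 - 22 = 4.
Producer surplus without the control is ½ · (42 - 22) · 20 = 200.
With the ceiling, producers sell 4 units at 26, so PS = ½ · (26 - 22) · 4 = 8.
Change in producer surplus = 8 - 200 = -192.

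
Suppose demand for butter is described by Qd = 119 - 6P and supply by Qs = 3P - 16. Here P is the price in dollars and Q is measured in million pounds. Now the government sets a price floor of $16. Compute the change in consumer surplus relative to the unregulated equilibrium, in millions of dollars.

-26

In a free market, 119 - 6P = 3P - 16 gives the equilibrium P* = 15, Q* = 29.
Since 16 > 15, the floor is binding.
At P = 16: Qd = 119 - 6·16 = 23 and Qs = 3·16 - 16 = 32.
Consumer surplus without the control is ½ · (119/6 - 15) · 29 = 841/12.
With the floor, consumers buy 23 units at 16, so CS = ½ · (119/6 - 16) · 23 = 529/12.
Change in consumer surplus = 529/12 - 841/12 = -26.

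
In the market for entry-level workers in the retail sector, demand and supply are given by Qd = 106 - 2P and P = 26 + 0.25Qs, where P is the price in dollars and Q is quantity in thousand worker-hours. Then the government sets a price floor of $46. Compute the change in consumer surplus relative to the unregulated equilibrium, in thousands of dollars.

Rearranging supply gives Qs = 4P - 104. In a free market, 106 - 2P = 4P - 104 gives the equilibrium P* = 35, Q* = 36.
Since 46 > 35, the floor is binding.
At P = 46: Qd = 106 - 2·46 = 14 and Qs = 4·46 - 104 = 80.
Consumer surplus without the control is ½ · (53 - 35) · 36 = 324.
With the floor, consumers buy 14 units at 46, so CS = ½ · (53 - 46) · 14 = 49.
Change in consumer surplus = 49 - 324 = -275.

-275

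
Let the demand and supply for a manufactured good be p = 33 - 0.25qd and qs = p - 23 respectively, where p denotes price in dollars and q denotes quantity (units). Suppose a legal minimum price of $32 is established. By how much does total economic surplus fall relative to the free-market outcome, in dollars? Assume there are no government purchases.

Rearranging demand gives qd = 132 - 4p. Without the control the market clears where 132 - 4p = p - 23, i.e. p* = 31 and q* = 8.
The floor of 32 is above the equilibrium price 31, so it binds.
At p = 32: qd = 132 - 4·32 = 4 and qs = 32 - 23 = 9.
Quantity traded falls to 4. At q = 4 the demand price is (132 - 4)/4 = 32 and the supply price is 23 + 4 = 27.
Deadweight loss = ½ · (32 - 27) · (8 - 4) = ½ · 5 · 4 = 10.

10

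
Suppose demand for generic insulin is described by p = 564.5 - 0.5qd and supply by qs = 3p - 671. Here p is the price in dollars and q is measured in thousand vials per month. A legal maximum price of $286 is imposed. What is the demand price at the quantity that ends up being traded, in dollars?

471

Rearranging demand gives qd = 1129 - 2p. In a free market, 1129 - 2p = 3p - 671 gives the equilibrium p* = 360, q* = 409.
Since 286 < 360, the ceiling is binding.
At p = 286: qd = 1129 - 2·286 = 557 and qs = 3·286 - 671 = 187.
Only 187 units reach the market. On the demand curve, the marginal buyer's willingness to pay at q = 187 is (1129 - 187)/2 = 471.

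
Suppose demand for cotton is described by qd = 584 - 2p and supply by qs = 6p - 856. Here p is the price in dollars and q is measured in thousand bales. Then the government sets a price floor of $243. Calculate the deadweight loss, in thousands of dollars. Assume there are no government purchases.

Equilibrium: 584 - 2p = 6p - 856, so 1440 = 8p and p* = 180, q* = 224.
The floor of 243 is above the equilibrium price 180, so it binds.
At p = 243: qd = 584 - 2·243 = 98 and qs = 6·243 - 856 = 602.
Quantity traded falls to 98. At q = 98 the demand price is (584 - 98)/2 = 243 and the supply price is (856 + 98)/6 = 159.
Deadweight loss = ½ · (243 - 159) · (224 - 98) = ½ · 84 · 126 = 5292.

5292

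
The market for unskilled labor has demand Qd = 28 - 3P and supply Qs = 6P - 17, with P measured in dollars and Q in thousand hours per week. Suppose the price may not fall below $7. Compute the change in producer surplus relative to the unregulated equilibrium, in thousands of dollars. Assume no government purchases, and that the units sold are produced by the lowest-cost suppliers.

11

Without the control the market clears where 28 - 3P = 6P - 17, i.e. P* = 5 and Q* = 13.
Since 7 > 5, the floor is binding.
At P = 7: Qd = 28 - 3·7 = 7 and Qs = 6·7 - 17 = 25.
Producer surplus without the control is ½ · (5 - 17/6) · 13 = 169/12.
With the floor, 7 units are sold at 7. The supply price at Q = 7 is 4, so PS = ½ · [(7 - 17/6) + (7 - 4)] · 7 = 301/12.
Change in producer surplus = 301/12 - 169/12 = 11.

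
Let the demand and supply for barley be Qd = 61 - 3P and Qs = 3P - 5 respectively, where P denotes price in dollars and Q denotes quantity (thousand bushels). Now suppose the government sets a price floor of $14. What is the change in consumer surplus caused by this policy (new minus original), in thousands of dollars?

-70.5

Without the control the market clears where 61 - 3P = 3P - 5, i.e. P* = 11 and Q* = 28.
Since 14 > 11, the floor is binding.
At P = 14: Qd = 61 - 3·14 = 19 and Qs = 3·14 - 5 = 37.
Consumer surplus without the control is ½ · (61/3 - 11) · 28 = 392/3.
With the floor, consumers buy 19 units at 14, so CS = ½ · (61/3 - 14) · 19 = 361/6.
Change in consumer surplus = 361/6 - 392/3 = -70.5.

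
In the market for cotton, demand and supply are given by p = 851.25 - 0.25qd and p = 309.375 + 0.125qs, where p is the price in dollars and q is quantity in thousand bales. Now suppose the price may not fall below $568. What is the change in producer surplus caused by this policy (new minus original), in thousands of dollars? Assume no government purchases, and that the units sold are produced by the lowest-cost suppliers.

Rearranging demand gives qd = 3405 - 4p; rearranging supply gives qs = 8p - 2475. In a free market, 3405 - 4p = 8p - 2475 gives the equilibrium p* = 490, q* = 1445.
Because the floor (568) lies above the market-clearing price, it is binding.
At p = 568: qd = 3405 - 4·568 = 1133 and qs = 8·568 - 2475 = 2069.
Producer surplus without the control is ½ · (490 - 309.375) · 1445 = 130501.5625.
With the floor, 1133 units are sold at 568. The supply price at q = 1133 is 451, so PS = ½ · [(568 - 309.375) + (568 - 451)] · 1133 = 212791.5625.
Change in producer surplus = 212791.5625 - 130501.5625 = 82290.

82290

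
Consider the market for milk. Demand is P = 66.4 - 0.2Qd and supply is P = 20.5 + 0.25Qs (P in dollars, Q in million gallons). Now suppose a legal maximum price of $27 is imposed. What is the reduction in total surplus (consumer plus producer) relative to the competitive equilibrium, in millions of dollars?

Rearranging demand gives Qd = 332 - 5P; rearranging supply gives Qs = 4P - 82. Setting quantity demanded equal to quantity supplied, 332 - 5P = 4P - 82, gives P* = 46 and Q* = 102.
Since 27 < 46, the ceiling is binding.
At P = 27: Qd = 332 - 5·27 = 197 and Qs = 4·27 - 82 = 26.
Quantity traded falls to 26. At Q = 26 the demand price is (332 - 26)/5 = 61.2 and the supply price is (82 + 26)/4 = 27.
Deadweight loss = ½ · (61.2 - 27) · (102 - 26) = ½ · 34.2 · 76 = 1299.6.

1299.6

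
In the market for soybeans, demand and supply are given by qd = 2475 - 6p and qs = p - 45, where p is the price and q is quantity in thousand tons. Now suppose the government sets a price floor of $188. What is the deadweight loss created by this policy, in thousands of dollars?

0

Without the control the market clears where 2475 - 6p = p - 45, i.e. p* = 360 and q* = 315.
Since 188 is below p* = 360, the floor does not bind and the free-market outcome prevails.
Since the control does not bind, no trades are prevented and deadweight loss is zero.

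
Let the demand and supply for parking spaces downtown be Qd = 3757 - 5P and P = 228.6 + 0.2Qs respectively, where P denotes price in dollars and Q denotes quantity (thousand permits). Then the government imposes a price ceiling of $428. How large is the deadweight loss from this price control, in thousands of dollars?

19220

Rearranging supply gives Qs = 5P - 1143. Without the control the market clears where 3757 - 5P = 5P - 1143, i.e. P* = 490 and Q* = 1307.
Because the ceiling (428) lies below the market-clearing price, it is binding.
At P = 428: Qd = 3757 - 5·428 = 1617 and Qs = 5·428 - 1143 = 997.
Quantity traded falls to 997. At Q = 997 the demand price is (3757 - 997)/5 = 552 and the supply price is (1143 + 997)/5 = 428.
Deadweight loss = ½ · (552 - 428) · (1307 - 997) = ½ · 124 · 310 = 19220.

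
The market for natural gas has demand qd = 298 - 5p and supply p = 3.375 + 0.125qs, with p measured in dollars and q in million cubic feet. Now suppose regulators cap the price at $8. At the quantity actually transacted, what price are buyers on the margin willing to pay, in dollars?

Rearranging supply gives qs = 8p - 27. Setting quantity demanded equal to quantity supplied, 298 - 5p = 8p - 27, gives p* = 25 and q* = 173.
The ceiling of 8 is below the equilibrium price 25, so it binds.
At p = 8: qd = 298 - 5·8 = 258 and qs = 8·8 - 27 = 37.
Only 37 units reach the market. On the demand curve, the marginal buyer's willingness to pay at q = 37 is (298 - 37)/5 = 52.2.

52.2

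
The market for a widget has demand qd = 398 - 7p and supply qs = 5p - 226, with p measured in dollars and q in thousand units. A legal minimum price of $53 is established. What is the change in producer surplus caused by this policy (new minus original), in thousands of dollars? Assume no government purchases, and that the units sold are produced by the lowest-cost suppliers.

In a free market, 398 - 7p = 5p - 226 gives the equilibrium p* = 52, q* = 34.
Because the floor (53) lies above the market-clearing price, it is binding.
At p = 53: qd = 398 - 7·53 = 27 and qs = 5·53 - 226 = 39.
Producer surplus without the control is ½ · (52 - 45.2) · 34 = 115.6.
With the floor, 27 units are sold at 53. The supply price at q = 27 is 50.6, so PS = ½ · [(53 - 45.2) + (53 - 50.6)] · 27 = 137.7.
Change in producer surplus = 137.7 - 115.6 = 22.1.

22.1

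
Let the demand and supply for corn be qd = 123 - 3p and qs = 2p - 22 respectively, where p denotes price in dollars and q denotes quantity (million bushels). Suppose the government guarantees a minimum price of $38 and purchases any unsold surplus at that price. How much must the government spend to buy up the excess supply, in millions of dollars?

Equilibrium: 123 - 3p = 2p - 22, so 145 = 5p and p* = 29, q* = 36.
Since 38 > 29, the floor is binding.
At p = 38: qd = 123 - 3·38 = 9 and qs = 2·38 - 22 = 54.
Surplus = qs - qd = 45.
Government expenditure = surplus × support price = 45 × 38 = 1710.

1710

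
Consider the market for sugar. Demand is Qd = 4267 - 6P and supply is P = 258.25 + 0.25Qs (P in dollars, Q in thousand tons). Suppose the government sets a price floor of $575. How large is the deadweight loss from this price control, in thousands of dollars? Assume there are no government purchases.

Rearranging supply gives Qs = 4P - 1033. In a free market, 4267 - 6P = 4P - 1033 gives the equilibrium P* = 530, Q* = 1087.
Because the floor (575) lies above the market-clearing price, it is binding.
At P = 575: Qd = 4267 - 6·575 = 817 and Qs = 4·575 - 1033 = 1267.
Quantity traded falls to 817. At Q = 817 the demand price is (4267 - 817)/6 = 575 and the supply price is (1033 + 817)/4 = 462.5.
Deadweight loss = ½ · (575 - 462.5) · (1087 - 817) = ½ · 112.5 · 270 = 15187.5.

15187.5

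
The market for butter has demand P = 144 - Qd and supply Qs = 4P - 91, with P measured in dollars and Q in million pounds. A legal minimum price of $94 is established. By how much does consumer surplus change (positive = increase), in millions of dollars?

-3454.5

Rearranging demand gives Qd = 144 - P. Setting quantity demanded equal to quantity supplied, 144 - P = 4P - 91, gives P* = 47 and Q* = 97.
Because the floor (94) lies above the market-clearing price, it is binding.
At P = 94: Qd = 144 - 94 = 50 and Qs = 4·94 - 91 = 285.
Consumer surplus without the control is ½ · (144 - 47) · 97 = 4704.5.
With the floor, consumers buy 50 units at 94, so CS = ½ · (144 - 94) · 50 = 1250.
Change in consumer surplus = 1250 - 4704.5 = -3454.5.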